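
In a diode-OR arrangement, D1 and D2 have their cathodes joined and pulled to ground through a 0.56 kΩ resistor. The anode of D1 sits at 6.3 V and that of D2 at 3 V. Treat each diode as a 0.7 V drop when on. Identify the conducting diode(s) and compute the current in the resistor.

Only D1 conducts; I_R ≈ 10 mA

Assume both conduct. Then node N would need to be at both 6.3−0.7 = 5.6 V and 3−0.7 = 2.3 V, which is impossible.
Assume only D1 conducts: V_N = 6.3 − 0.7 = 5.6 V, so I_R = 5.6/0.56 = 10 mA.
Check D2: its anode-to-cathode voltage is 3 − 5.6 = -2.6 V < 0.7 V, so it is off. The assumption is consistent.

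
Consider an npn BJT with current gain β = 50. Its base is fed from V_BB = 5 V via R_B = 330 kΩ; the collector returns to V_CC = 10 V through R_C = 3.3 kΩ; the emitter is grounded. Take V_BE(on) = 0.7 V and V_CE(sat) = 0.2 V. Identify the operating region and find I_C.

active; I_C ≈ 0.65 mA

Assume active. Base-emitter loop: I_B = (V_BB − V_BE)/R_B = (5 − 0.7)/330 = 0.013 mA.
I_C = β·I_B = 50×0.013 = 0.652 mA.
V_CE = V_CC − I_C·R_C = 10 − 0.652×3.3 = 7.85 V > V_CE(sat), so the active-region assumption holds.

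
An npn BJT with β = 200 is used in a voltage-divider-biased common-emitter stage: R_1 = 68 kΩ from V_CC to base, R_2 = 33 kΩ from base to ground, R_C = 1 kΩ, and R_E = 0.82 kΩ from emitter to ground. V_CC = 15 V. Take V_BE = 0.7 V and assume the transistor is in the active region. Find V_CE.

V_CE ≈ 6.8 V

Thevenize the base divider: V_Th = V_CC·R_2/(R_1+R_2) = 15×33/101 = 4.9 V, R_Th = R_1‖R_2 = 22.2 kΩ.
Base-emitter loop: V_Th = I_B·R_Th + V_BE + (β+1)I_B·R_E, so I_B = (4.9 − 0.7) / (22.2 + 201×0.82) = 0.0225 mA.
I_C = β·I_B = 200×0.0225 = 4.49 mA, and I_E = (β+1)I_B = 4.51 mA.
V_CE = V_CC − I_C·R_C − I_E·R_E = 15 − 4.49×1 − 4.51×0.82 = 6.81 V.
V_CE = 6.81 V > 0.2 V confirms active-region operation.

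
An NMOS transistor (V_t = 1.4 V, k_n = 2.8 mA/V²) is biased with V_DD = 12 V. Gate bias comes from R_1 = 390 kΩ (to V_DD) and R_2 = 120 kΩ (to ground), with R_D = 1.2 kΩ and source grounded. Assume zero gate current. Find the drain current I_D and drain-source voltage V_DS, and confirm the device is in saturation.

V_G = V_DD·R_2/(R_1+R_2) = 12×120/510 = 2.82 V. With the source grounded, V_GS = V_G = 2.82 V.
Assume saturation: I_D = (k_n/2)(V_GS − V_t)² = (2.8/2)×(2.82 − 1.4)² = 1.4×1.42² = 2.84 mA.
V_DS = V_DD − I_D·R_D = 12 − 2.84×1.2 = 8.6 V.
Saturation requires V_DS ≥ V_GS − V_t = 1.42 V; 8.6 ≥ 1.42 ✓.

I_D ≈ 2.8 mA, V_DS ≈ 8.6 V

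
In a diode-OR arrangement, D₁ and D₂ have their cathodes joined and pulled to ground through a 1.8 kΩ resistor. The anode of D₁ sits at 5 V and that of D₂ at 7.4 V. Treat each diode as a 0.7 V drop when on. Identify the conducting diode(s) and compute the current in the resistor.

Assume both conduct. Then node N would need to be at both 5−0.7 = 4.3 V and 7.4−0.7 = 6.7 V, which is impossible.
Assume only D₂ conducts: V_N = 7.4 − 0.7 = 6.7 V, so I_R = 6.7/1.8 = 3.72 mA.
Check D₁: its anode-to-cathode voltage is 5 − 6.7 = -1.7 V < 0.7 V, so it is off. The assumption is consistent.

Only D₂ conducts; I_R ≈ 3.7 mA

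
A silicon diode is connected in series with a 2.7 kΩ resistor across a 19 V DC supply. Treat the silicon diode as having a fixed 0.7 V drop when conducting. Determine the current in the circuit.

KVL around the loop: 19 = V_D + I·R = 0.7 + I × 2.7 kΩ.
So I = (19 − 0.7) / 2.7 kΩ = 18.3 / 2.7 = 6.78 mA.

I ≈ 6.8 mA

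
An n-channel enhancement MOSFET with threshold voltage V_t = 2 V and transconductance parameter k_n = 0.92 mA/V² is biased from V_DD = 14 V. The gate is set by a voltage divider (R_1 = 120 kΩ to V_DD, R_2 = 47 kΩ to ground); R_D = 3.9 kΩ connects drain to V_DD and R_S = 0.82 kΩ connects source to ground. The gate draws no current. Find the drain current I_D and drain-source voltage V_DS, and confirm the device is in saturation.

V_G = V_DD·R_2/(R_1+R_2) = 14×47/167 = 3.94 V.
Assume saturation: I_D = (k_n/2)(V_GS − V_t)² with V_GS = V_G − I_D·R_S = 3.94 − 0.82·I_D.
Substituting gives 0.309·I_D² − 2.46·I_D + 1.73 = 0, with roots I_D = 0.779 or 7.19 mA.
The root I_D = 7.19 mA gives V_GS = -1.95 V ≤ V_t, so take I_D = 0.779 mA.
Then V_GS = 3.3 V and V_DS = V_DD − I_D(R_D+R_S) = 14 − 0.779×4.72 = 10.3 V.
Saturation requires V_DS ≥ V_GS − V_t = 1.3 V; 10.3 ≥ 1.3 ✓.

I_D ≈ 0.78 mA, V_DS ≈ 10 V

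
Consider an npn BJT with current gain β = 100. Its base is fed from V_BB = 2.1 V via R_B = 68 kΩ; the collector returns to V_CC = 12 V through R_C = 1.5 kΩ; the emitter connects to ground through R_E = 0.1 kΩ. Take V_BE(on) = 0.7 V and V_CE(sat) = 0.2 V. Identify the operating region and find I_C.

active; I_C ≈ 1.8 mA

Assume active. Base-emitter loop: I_B = (V_BB − V_BE)/(R_B + (β+1)R_E) = (2.1 − 0.7)/(68 + 101×0.1) = 0.0179 mA.
I_C = β·I_B = 100×0.0179 = 1.79 mA.
V_CE = V_CC − I_C·R_C − I_E·R_E = 12 − 1.79×1.5 − 1.81×0.1 = 9.13 V > V_CE(sat), so the active-region assumption holds.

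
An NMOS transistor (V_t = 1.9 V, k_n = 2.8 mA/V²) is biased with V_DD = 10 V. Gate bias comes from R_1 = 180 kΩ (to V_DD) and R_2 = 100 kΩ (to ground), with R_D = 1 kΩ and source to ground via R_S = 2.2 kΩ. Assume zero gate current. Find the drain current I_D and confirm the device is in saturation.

I_D ≈ 0.49 mA

V_G = V_DD·R_2/(R_1+R_2) = 10×100/280 = 3.57 V.
Assume saturation: I_D = (k_n/2)(V_GS − V_t)² with V_GS = V_G − I_D·R_S = 3.57 − 2.2·I_D.
Substituting gives 6.78·I_D² − 11.3·I_D + 3.91 = 0, with roots I_D = 0.491 or 1.18 mA.
The root I_D = 1.18 mA gives V_GS = 0.983 V ≤ V_t, so take I_D = 0.491 mA.
Then V_GS = 2.49 V and V_DS = V_DD − I_D(R_D+R_S) = 10 − 0.491×3.2 = 8.43 V.
Saturation requires V_DS ≥ V_GS − V_t = 0.592 V; 8.43 ≥ 0.592 ✓.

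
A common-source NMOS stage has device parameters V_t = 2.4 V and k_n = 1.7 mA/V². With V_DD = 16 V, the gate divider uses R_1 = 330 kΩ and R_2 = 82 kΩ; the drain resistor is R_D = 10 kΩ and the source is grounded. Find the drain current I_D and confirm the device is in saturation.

V_G = V_DD·R_2/(R_1+R_2) = 16×82/412 = 3.18 V. With the source grounded, V_GS = V_G = 3.18 V.
Assume saturation: I_D = (k_n/2)(V_GS − V_t)² = (1.7/2)×(3.18 − 2.4)² = 0.85×0.784² = 0.523 mA.
V_DS = V_DD − I_D·R_D = 16 − 0.523×10 = 10.8 V.
Saturation requires V_DS ≥ V_GS − V_t = 0.784 V; 10.8 ≥ 0.784 ✓.

I_D ≈ 0.52 mA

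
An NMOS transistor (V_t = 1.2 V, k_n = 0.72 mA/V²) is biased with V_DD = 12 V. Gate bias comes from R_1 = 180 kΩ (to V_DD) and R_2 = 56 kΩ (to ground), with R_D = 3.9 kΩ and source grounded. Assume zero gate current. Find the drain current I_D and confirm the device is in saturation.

I_D ≈ 0.98 mA

V_G = V_DD·R_2/(R_1+R_2) = 12×56/236 = 2.85 V. With the source grounded, V_GS = V_G = 2.85 V.
Assume saturation: I_D = (k_n/2)(V_GS − V_t)² = (0.72/2)×(2.85 − 1.2)² = 0.36×1.65² = 0.977 mA.
V_DS = V_DD − I_D·R_D = 12 − 0.977×3.9 = 8.19 V.
Saturation requires V_DS ≥ V_GS − V_t = 1.65 V; 8.19 ≥ 1.65 ✓.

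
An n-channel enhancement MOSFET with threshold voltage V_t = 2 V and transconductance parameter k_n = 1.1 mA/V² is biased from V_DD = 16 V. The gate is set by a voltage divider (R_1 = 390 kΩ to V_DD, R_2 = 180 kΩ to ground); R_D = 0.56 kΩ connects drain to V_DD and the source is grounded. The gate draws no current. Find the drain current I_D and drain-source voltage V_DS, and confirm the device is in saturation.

V_G = V_DD·R_2/(R_1+R_2) = 16×180/570 = 5.05 V. With the source grounded, V_GS = V_G = 5.05 V.
Assume saturation: I_D = (k_n/2)(V_GS − V_t)² = (1.1/2)×(5.05 − 2)² = 0.55×3.05² = 5.13 mA.
V_DS = V_DD − I_D·R_D = 16 − 5.13×0.56 = 13.1 V.
Saturation requires V_DS ≥ V_GS − V_t = 3.05 V; 13.1 ≥ 3.05 ✓.

I_D ≈ 5.1 mA, V_DS ≈ 13 V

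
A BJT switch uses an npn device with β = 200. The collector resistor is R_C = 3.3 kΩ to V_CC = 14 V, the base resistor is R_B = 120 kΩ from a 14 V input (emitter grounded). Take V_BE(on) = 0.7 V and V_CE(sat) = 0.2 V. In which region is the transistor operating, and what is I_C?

saturation; I_C ≈ 4.2 mA

Assume active: I_B = (14 − 0.7)/120 = 0.111 mA, giving I_C = β·I_B = 22.2 mA.
But then V_CE = 14 − 22.2×3.3 = -59.2 V < V_CE(sat) = 0.2 V — impossible in the active region.
So the transistor is saturated. With V_CE = 0.2 V, I_C = (V_CC − 0.2)/R_C = 13.8/3.3 = 4.18 mA.
Check: β·I_B = 22.2 mA > I_C = 4.18 mA, confirming saturation.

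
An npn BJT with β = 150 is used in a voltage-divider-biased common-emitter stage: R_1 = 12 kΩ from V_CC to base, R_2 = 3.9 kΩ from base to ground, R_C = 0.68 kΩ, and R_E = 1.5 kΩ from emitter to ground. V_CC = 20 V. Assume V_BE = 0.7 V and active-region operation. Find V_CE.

Thevenize the base divider: V_Th = V_CC·R_2/(R_1+R_2) = 20×3.9/15.9 = 4.91 V, R_Th = R_1‖R_2 = 2.94 kΩ.
Base-emitter loop: V_Th = I_B·R_Th + V_BE + (β+1)I_B·R_E, so I_B = (4.91 − 0.7) / (2.94 + 151×1.5) = 0.0183 mA.
I_C = β·I_B = 150×0.0183 = 2.75 mA, and I_E = (β+1)I_B = 2.77 mA.
V_CE = V_CC − I_C·R_C − I_E·R_E = 20 − 2.75×0.68 − 2.77×1.5 = 14 V.
V_CE = 14 V > 0.2 V confirms active-region operation.

V_CE ≈ 14 V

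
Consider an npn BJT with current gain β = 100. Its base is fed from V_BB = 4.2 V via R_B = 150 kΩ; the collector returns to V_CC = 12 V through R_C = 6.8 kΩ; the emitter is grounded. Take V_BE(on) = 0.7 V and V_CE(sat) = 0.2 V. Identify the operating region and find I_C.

Assume active: I_B = (4.2 − 0.7)/150 = 0.0233 mA, giving I_C = β·I_B = 2.33 mA.
But then V_CE = 12 − 2.33×6.8 = -3.87 V < V_CE(sat) = 0.2 V — impossible in the active region.
So the transistor is saturated. With V_CE = 0.2 V, I_C = (V_CC − 0.2)/R_C = 11.8/6.8 = 1.74 mA.
Check: β·I_B = 2.33 mA > I_C = 1.74 mA, confirming saturation.

saturation; I_C ≈ 1.7 mA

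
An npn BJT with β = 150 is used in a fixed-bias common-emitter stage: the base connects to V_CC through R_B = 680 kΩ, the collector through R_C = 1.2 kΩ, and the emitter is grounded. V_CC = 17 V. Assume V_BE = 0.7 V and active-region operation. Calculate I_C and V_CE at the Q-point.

Base loop: V_CC = I_B·R_B + V_BE, so I_B = (17 − 0.7)/680 kΩ = 0.024 mA.
In the active region I_C = β·I_B = 150 × 0.024 = 3.6 mA.
Collector loop: V_CE = V_CC − I_C·R_C = 17 − 3.6×1.2 = 12.7 V.
Since V_CE = 12.7 V > V_CE(sat) ≈ 0.2 V, the transistor is in the active region as assumed.

I_C ≈ 3.6 mA, V_CE ≈ 13 V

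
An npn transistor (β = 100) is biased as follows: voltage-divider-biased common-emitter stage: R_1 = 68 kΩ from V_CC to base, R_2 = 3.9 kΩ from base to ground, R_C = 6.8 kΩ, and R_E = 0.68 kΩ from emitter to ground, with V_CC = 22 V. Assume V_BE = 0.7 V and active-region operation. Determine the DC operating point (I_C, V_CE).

I_C ≈ 0.68 mA, V_CE ≈ 17 V

Thevenize the base divider: V_Th = V_CC·R_2/(R_1+R_2) = 22×3.9/71.9 = 1.19 V, R_Th = R_1‖R_2 = 3.69 kΩ.
Base-emitter loop: V_Th = I_B·R_Th + V_BE + (β+1)I_B·R_E, so I_B = (1.19 − 0.7) / (3.69 + 101×0.68) = 0.00682 mA.
I_C = β·I_B = 100×0.00682 = 0.682 mA, and I_E = (β+1)I_B = 0.689 mA.
V_CE = V_CC − I_C·R_C − I_E·R_E = 22 − 0.682×6.8 − 0.689×0.68 = 16.9 V.
V_CE = 16.9 V > 0.2 V confirms active-region operation.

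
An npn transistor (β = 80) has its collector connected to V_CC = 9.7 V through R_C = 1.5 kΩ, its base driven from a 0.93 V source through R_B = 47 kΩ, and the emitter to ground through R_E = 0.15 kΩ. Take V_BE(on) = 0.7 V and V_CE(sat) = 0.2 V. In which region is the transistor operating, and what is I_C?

Assume active. Base-emitter loop: I_B = (V_BB − V_BE)/(R_B + (β+1)R_E) = (0.93 − 0.7)/(47 + 81×0.15) = 0.00389 mA.
I_C = β·I_B = 80×0.00389 = 0.311 mA.
V_CE = V_CC − I_C·R_C − I_E·R_E = 9.7 − 0.311×1.5 − 0.315×0.15 = 9.19 V > V_CE(sat), so the active-region assumption holds.

active; I_C ≈ 0.31 mA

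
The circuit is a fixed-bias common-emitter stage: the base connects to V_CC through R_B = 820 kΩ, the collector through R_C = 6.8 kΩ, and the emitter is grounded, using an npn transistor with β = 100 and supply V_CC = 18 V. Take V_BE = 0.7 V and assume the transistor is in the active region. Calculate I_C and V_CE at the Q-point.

Base loop: V_CC = I_B·R_B + V_BE, so I_B = (18 − 0.7)/820 kΩ = 0.0211 mA.
In the active region I_C = β·I_B = 100 × 0.0211 = 2.11 mA.
Collector loop: V_CE = V_CC − I_C·R_C = 18 − 2.11×6.8 = 3.65 V.
Since V_CE = 3.65 V > V_CE(sat) ≈ 0.2 V, the transistor is in the active region as assumed.

I_C ≈ 2.1 mA, V_CE ≈ 3.7 V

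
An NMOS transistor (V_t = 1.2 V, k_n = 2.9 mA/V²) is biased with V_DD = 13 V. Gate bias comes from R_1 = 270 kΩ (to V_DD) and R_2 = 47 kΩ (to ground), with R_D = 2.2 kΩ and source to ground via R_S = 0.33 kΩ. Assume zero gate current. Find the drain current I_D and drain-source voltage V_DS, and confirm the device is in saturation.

V_G = V_DD·R_2/(R_1+R_2) = 13×47/317 = 1.93 V.
Assume saturation: I_D = (k_n/2)(V_GS − V_t)² with V_GS = V_G − I_D·R_S = 1.93 − 0.33·I_D.
Substituting gives 0.158·I_D² − 1.7·I_D + 0.767 = 0, with roots I_D = 0.473 or 10.3 mA.
The root I_D = 10.3 mA gives V_GS = -1.46 V ≤ V_t, so take I_D = 0.473 mA.
Then V_GS = 1.77 V and V_DS = V_DD − I_D(R_D+R_S) = 13 − 0.473×2.53 = 11.8 V.
Saturation requires V_DS ≥ V_GS − V_t = 0.571 V; 11.8 ≥ 0.571 ✓.

I_D ≈ 0.47 mA, V_DS ≈ 12 V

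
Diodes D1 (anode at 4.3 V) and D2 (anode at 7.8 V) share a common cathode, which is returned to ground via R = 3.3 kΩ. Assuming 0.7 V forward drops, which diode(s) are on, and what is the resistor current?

Assume both conduct. Then node N would need to be at both 4.3−0.7 = 3.6 V and 7.8−0.7 = 7.1 V, which is impossible.
Assume only D2 conducts: V_N = 7.8 − 0.7 = 7.1 V, so I_R = 7.1/3.3 = 2.15 mA.
Check D1: its anode-to-cathode voltage is 4.3 − 7.1 = -2.8 V < 0.7 V, so it is off. The assumption is consistent.

Only D2 conducts; I_R ≈ 2.2 mA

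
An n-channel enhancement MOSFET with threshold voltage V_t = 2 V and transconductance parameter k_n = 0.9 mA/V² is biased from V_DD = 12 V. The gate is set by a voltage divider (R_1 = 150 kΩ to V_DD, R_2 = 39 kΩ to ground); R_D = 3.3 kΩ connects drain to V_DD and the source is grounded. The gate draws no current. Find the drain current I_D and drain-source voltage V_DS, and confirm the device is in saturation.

I_D ≈ 0.1 mA, V_DS ≈ 12 V

V_G = V_DD·R_2/(R_1+R_2) = 12×39/189 = 2.48 V. With the source grounded, V_GS = V_G = 2.48 V.
Assume saturation: I_D = (k_n/2)(V_GS − V_t)² = (0.9/2)×(2.48 − 2)² = 0.45×0.476² = 0.102 mA.
V_DS = V_DD − I_D·R_D = 12 − 0.102×3.3 = 11.7 V.
Saturation requires V_DS ≥ V_GS − V_t = 0.476 V; 11.7 ≥ 0.476 ✓.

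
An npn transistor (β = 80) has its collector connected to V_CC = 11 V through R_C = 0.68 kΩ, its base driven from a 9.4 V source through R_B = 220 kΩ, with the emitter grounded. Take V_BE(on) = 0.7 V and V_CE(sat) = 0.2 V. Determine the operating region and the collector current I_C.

active; I_C ≈ 3.2 mA

Assume active. Base-emitter loop: I_B = (V_BB − V_BE)/R_B = (9.4 − 0.7)/220 = 0.0395 mA.
I_C = β·I_B = 80×0.0395 = 3.16 mA.
V_CE = V_CC − I_C·R_C = 11 − 3.16×0.68 = 8.85 V > V_CE(sat), so the active-region assumption holds.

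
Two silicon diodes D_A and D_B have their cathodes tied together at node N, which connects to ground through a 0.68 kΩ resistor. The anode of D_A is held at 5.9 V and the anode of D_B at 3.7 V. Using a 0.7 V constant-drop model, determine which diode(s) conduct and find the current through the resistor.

Only D_A conducts; I_R ≈ 7.6 mA

Assume both conduct. Then node N would need to be at both 5.9−0.7 = 5.2 V and 3.7−0.7 = 3 V, which is impossible.
Assume only D_A conducts: V_N = 5.9 − 0.7 = 5.2 V, so I_R = 5.2/0.68 = 7.65 mA.
Check D_B: its anode-to-cathode voltage is 3.7 − 5.2 = -1.5 V < 0.7 V, so it is off. The assumption is consistent.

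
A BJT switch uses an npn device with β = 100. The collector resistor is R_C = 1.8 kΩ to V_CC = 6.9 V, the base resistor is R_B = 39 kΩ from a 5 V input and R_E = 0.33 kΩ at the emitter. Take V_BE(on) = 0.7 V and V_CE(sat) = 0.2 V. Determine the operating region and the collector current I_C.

Assume active: I_B = (5 − 0.7)/(39 + 101×0.33) = 0.0594 mA, I_C = β·I_B = 5.94 mA.
Then V_CE = 6.9 − 5.94×1.8 − 6×0.33 = -5.78 V < 0.2 V — the active assumption fails.
Re-solve with V_CE = 0.2 V. KCL at the emitter: V_E/R_E = (V_BB−0.7−V_E)/R_B + (V_CC−0.2−V_E)/R_C, giving V_E = 1.06 V.
I_C = (V_CC − 0.2 − V_E)/R_C = (6.7 − 1.06)/1.8 = 3.13 mA.
Check: I_B = (4.3 − 1.06)/39 = 0.083 mA, and β·I_B = 8.3 mA > I_C, confirming saturation.

saturation; I_C ≈ 3.1 mA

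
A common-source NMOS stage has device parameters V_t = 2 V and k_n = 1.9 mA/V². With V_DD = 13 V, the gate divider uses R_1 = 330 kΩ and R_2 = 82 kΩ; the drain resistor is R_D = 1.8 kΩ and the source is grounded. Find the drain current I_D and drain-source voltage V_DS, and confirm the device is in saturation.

V_G = V_DD·R_2/(R_1+R_2) = 13×82/412 = 2.59 V. With the source grounded, V_GS = V_G = 2.59 V.
Assume saturation: I_D = (k_n/2)(V_GS − V_t)² = (1.9/2)×(2.59 − 2)² = 0.95×0.587² = 0.328 mA.
V_DS = V_DD − I_D·R_D = 13 − 0.328×1.8 = 12.4 V.
Saturation requires V_DS ≥ V_GS − V_t = 0.587 V; 12.4 ≥ 0.587 ✓.

I_D ≈ 0.33 mA, V_DS ≈ 12 V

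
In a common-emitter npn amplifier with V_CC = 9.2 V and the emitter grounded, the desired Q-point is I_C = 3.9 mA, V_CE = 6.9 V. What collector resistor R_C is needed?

Collector loop: V_CC = I_C·R_C + V_CE.
R_C = (V_CC − V_CE)/I_C = (9.2 − 6.9)/3.9 = 0.59 kΩ.

R_C ≈ 0.59 kΩ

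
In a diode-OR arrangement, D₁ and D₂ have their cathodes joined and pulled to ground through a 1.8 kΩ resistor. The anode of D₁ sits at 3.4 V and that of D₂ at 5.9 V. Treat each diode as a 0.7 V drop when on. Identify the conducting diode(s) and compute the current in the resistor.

Assume both conduct. Then node N would need to be at both 3.4−0.7 = 2.7 V and 5.9−0.7 = 5.2 V, which is impossible.
Assume only D₂ conducts: V_N = 5.9 − 0.7 = 5.2 V, so I_R = 5.2/1.8 = 2.89 mA.
Check D₁: its anode-to-cathode voltage is 3.4 − 5.2 = -1.8 V < 0.7 V, so it is off. The assumption is consistent.

Only D₂ conducts; I_R ≈ 2.9 mA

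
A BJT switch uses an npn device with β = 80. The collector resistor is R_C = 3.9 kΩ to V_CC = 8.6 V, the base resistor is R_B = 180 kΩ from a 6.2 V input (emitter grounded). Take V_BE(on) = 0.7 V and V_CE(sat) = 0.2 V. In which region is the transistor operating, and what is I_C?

saturation; I_C ≈ 2.2 mA

Assume active: I_B = (6.2 − 0.7)/180 = 0.0306 mA, giving I_C = β·I_B = 2.44 mA.
But then V_CE = 8.6 − 2.44×3.9 = -0.933 V < V_CE(sat) = 0.2 V — impossible in the active region.
So the transistor is saturated. With V_CE = 0.2 V, I_C = (V_CC − 0.2)/R_C = 8.4/3.9 = 2.15 mA.
Check: β·I_B = 2.44 mA > I_C = 2.15 mA, confirming saturation.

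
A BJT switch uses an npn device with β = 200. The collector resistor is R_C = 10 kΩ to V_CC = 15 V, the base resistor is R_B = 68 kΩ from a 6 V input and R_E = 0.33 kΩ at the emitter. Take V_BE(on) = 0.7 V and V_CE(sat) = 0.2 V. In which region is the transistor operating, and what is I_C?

saturation; I_C ≈ 1.4 mA

Assume active: I_B = (6 − 0.7)/(68 + 201×0.33) = 0.0395 mA, I_C = β·I_B = 7.89 mA.
Then V_CE = 15 − 7.89×10 − 7.93×0.33 = -66.5 V < 0.2 V — the active assumption fails.
Re-solve with V_CE = 0.2 V. KCL at the emitter: V_E/R_E = (V_BB−0.7−V_E)/R_B + (V_CC−0.2−V_E)/R_C, giving V_E = 0.495 V.
I_C = (V_CC − 0.2 − V_E)/R_C = (14.8 − 0.495)/10 = 1.43 mA.
Check: I_B = (5.3 − 0.495)/68 = 0.0707 mA, and β·I_B = 14.1 mA > I_C, confirming saturation.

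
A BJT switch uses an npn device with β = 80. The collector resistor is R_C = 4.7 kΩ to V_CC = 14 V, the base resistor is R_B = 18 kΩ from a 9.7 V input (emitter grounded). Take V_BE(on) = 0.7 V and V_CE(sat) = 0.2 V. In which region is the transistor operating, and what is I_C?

saturation; I_C ≈ 2.9 mA

Assume active: I_B = (9.7 − 0.7)/18 = 0.5 mA, giving I_C = β·I_B = 40 mA.
But then V_CE = 14 − 40×4.7 = -174 V < V_CE(sat) = 0.2 V — impossible in the active region.
So the transistor is saturated. With V_CE = 0.2 V, I_C = (V_CC − 0.2)/R_C = 13.8/4.7 = 2.94 mA.
Check: β·I_B = 40 mA > I_C = 2.94 mA, confirming saturation.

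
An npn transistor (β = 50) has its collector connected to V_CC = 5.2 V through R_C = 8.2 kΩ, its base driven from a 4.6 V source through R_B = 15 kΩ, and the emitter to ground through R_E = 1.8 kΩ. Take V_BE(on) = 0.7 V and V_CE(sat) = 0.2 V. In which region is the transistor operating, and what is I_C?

Assume active: I_B = (4.6 − 0.7)/(15 + 51×1.8) = 0.0365 mA, I_C = β·I_B = 1.83 mA.
Then V_CE = 5.2 − 1.83×8.2 − 1.86×1.8 = -13.1 V < 0.2 V — the active assumption fails.
Re-solve with V_CE = 0.2 V. KCL at the emitter: V_E/R_E = (V_BB−0.7−V_E)/R_B + (V_CC−0.2−V_E)/R_C, giving V_E = 1.17 V.
I_C = (V_CC − 0.2 − V_E)/R_C = (5 − 1.17)/8.2 = 0.467 mA.
Check: I_B = (3.9 − 1.17)/15 = 0.182 mA, and β·I_B = 9.1 mA > I_C, confirming saturation.

saturation; I_C ≈ 0.47 mA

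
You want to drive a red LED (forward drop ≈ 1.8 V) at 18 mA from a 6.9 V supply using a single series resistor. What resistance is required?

The resistor drops V_S − V_D = 6.9 − 1.8 = 5.1 V at 18 mA.
R = 5.1 V / 18 mA = 0.283 kΩ.

R ≈ 0.28 kΩ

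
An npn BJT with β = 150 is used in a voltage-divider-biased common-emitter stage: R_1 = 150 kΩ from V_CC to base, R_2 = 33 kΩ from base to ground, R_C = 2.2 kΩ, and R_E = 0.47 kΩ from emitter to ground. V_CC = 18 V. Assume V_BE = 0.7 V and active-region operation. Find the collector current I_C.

Thevenize the base divider: V_Th = V_CC·R_2/(R_1+R_2) = 18×33/183 = 3.25 V, R_Th = R_1‖R_2 = 27 kΩ.
Base-emitter loop: V_Th = I_B·R_Th + V_BE + (β+1)I_B·R_E, so I_B = (3.25 − 0.7) / (27 + 151×0.47) = 0.026 mA.
I_C = β·I_B = 150×0.026 = 3.9 mA, and I_E = (β+1)I_B = 3.92 mA.
V_CE = V_CC − I_C·R_C − I_E·R_E = 18 − 3.9×2.2 − 3.92×0.47 = 7.59 V.
V_CE = 7.59 V > 0.2 V confirms active-region operation.

I_C ≈ 3.9 mA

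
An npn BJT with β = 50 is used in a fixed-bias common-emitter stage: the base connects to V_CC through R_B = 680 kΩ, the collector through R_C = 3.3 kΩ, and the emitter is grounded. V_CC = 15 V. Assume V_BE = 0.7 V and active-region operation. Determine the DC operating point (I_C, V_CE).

Base loop: V_CC = I_B·R_B + V_BE, so I_B = (15 − 0.7)/680 kΩ = 0.021 mA.
In the active region I_C = β·I_B = 50 × 0.021 = 1.05 mA.
Collector loop: V_CE = V_CC − I_C·R_C = 15 − 1.05×3.3 = 11.5 V.
Since V_CE = 11.5 V > V_CE(sat) ≈ 0.2 V, the transistor is in the active region as assumed.

I_C ≈ 1.1 mA, V_CE ≈ 12 V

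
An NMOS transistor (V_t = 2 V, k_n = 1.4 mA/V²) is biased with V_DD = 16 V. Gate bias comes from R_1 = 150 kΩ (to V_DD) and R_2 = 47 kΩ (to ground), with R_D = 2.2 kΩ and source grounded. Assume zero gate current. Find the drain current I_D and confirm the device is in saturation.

I_D ≈ 2.3 mA

V_G = V_DD·R_2/(R_1+R_2) = 16×47/197 = 3.82 V. With the source grounded, V_GS = V_G = 3.82 V.
Assume saturation: I_D = (k_n/2)(V_GS − V_t)² = (1.4/2)×(3.82 − 2)² = 0.7×1.82² = 2.31 mA.
V_DS = V_DD − I_D·R_D = 16 − 2.31×2.2 = 10.9 V.
Saturation requires V_DS ≥ V_GS − V_t = 1.82 V; 10.9 ≥ 1.82 ✓.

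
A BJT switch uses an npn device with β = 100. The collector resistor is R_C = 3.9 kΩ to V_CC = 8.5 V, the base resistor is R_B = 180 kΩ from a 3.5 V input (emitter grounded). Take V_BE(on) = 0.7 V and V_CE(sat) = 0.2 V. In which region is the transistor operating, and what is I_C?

Assume active. Base-emitter loop: I_B = (V_BB − V_BE)/R_B = (3.5 − 0.7)/180 = 0.0156 mA.
I_C = β·I_B = 100×0.0156 = 1.56 mA.
V_CE = V_CC − I_C·R_C = 8.5 − 1.56×3.9 = 2.43 V > V_CE(sat), so the active-region assumption holds.

active; I_C ≈ 1.6 mA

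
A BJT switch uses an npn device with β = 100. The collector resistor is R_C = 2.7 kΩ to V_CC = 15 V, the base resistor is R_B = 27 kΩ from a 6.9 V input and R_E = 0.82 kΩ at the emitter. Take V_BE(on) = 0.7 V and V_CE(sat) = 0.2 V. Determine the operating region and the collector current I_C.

Assume active: I_B = (6.9 − 0.7)/(27 + 101×0.82) = 0.0565 mA, I_C = β·I_B = 5.65 mA.
Then V_CE = 15 − 5.65×2.7 − 5.7×0.82 = -4.92 V < 0.2 V — the active assumption fails.
Re-solve with V_CE = 0.2 V. KCL at the emitter: V_E/R_E = (V_BB−0.7−V_E)/R_B + (V_CC−0.2−V_E)/R_C, giving V_E = 3.51 V.
I_C = (V_CC − 0.2 − V_E)/R_C = (14.8 − 3.51)/2.7 = 4.18 mA.
Check: I_B = (6.2 − 3.51)/27 = 0.0996 mA, and β·I_B = 9.96 mA > I_C, confirming saturation.

saturation; I_C ≈ 4.2 mA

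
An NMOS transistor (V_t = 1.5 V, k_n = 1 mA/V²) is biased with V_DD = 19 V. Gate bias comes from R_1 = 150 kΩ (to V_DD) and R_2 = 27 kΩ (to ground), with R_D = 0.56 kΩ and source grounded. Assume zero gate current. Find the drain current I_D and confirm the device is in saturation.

I_D ≈ 0.98 mA

V_G = V_DD·R_2/(R_1+R_2) = 19×27/177 = 2.9 V. With the source grounded, V_GS = V_G = 2.9 V.
Assume saturation: I_D = (k_n/2)(V_GS − V_t)² = (1/2)×(2.9 − 1.5)² = 0.5×1.4² = 0.978 mA.
V_DS = V_DD − I_D·R_D = 19 − 0.978×0.56 = 18.5 V.
Saturation requires V_DS ≥ V_GS − V_t = 1.4 V; 18.5 ≥ 1.4 ✓.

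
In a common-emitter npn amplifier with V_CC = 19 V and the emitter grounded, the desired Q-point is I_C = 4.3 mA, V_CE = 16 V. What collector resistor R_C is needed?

Collector loop: V_CC = I_C·R_C + V_CE.
R_C = (V_CC − V_CE)/I_C = (19 − 16)/4.3 = 0.698 kΩ.

R_C ≈ 0.7 kΩ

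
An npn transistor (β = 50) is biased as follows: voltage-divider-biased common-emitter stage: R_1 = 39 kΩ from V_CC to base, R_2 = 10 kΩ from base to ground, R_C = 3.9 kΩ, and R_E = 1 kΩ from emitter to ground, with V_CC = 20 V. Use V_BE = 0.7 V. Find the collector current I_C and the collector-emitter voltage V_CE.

I_C ≈ 2.9 mA, V_CE ≈ 5.9 V

Thevenize the base divider: V_Th = V_CC·R_2/(R_1+R_2) = 20×10/49 = 4.08 V, R_Th = R_1‖R_2 = 7.96 kΩ.
Base-emitter loop: V_Th = I_B·R_Th + V_BE + (β+1)I_B·R_E, so I_B = (4.08 − 0.7) / (7.96 + 51×1) = 0.0574 mA.
I_C = β·I_B = 50×0.0574 = 2.87 mA, and I_E = (β+1)I_B = 2.93 mA.
V_CE = V_CC − I_C·R_C − I_E·R_E = 20 − 2.87×3.9 − 2.93×1 = 5.89 V.
V_CE = 5.89 V > 0.2 V confirms active-region operation.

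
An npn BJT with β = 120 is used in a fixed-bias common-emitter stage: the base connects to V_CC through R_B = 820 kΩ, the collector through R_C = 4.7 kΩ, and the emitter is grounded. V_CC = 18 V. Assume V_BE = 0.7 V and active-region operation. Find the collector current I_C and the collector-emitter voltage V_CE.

Base loop: V_CC = I_B·R_B + V_BE, so I_B = (18 − 0.7)/820 kΩ = 0.0211 mA.
In the active region I_C = β·I_B = 120 × 0.0211 = 2.53 mA.
Collector loop: V_CE = V_CC − I_C·R_C = 18 − 2.53×4.7 = 6.1 V.
Since V_CE = 6.1 V > V_CE(sat) ≈ 0.2 V, the transistor is in the active region as assumed.

I_C ≈ 2.5 mA, V_CE ≈ 6.1 V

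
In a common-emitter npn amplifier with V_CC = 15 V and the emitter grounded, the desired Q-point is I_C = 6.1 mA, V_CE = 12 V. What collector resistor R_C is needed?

Collector loop: V_CC = I_C·R_C + V_CE.
R_C = (V_CC − V_CE)/I_C = (15 − 12)/6.1 = 0.492 kΩ.

R_C ≈ 0.49 kΩ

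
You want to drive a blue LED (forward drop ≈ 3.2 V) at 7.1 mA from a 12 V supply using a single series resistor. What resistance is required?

R ≈ 1.2 kΩ

The resistor drops V_S − V_D = 12 − 3.2 = 8.8 V at 7.1 mA.
R = 8.8 V / 7.1 mA = 1.24 kΩ.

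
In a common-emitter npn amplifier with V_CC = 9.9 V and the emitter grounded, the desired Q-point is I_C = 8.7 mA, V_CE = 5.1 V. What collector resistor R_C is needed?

R_C ≈ 0.55 kΩ

Collector loop: V_CC = I_C·R_C + V_CE.
R_C = (V_CC − V_CE)/I_C = (9.9 − 5.1)/8.7 = 0.552 kΩ.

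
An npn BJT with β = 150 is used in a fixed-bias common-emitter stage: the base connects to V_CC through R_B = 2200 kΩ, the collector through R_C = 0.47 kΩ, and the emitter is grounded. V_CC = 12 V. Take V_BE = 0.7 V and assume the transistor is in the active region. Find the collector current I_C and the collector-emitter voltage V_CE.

Base loop: V_CC = I_B·R_B + V_BE, so I_B = (12 − 0.7)/2200 kΩ = 0.00514 mA.
In the active region I_C = β·I_B = 150 × 0.00514 = 0.77 mA.
Collector loop: V_CE = V_CC − I_C·R_C = 12 − 0.77×0.47 = 11.6 V.
Since V_CE = 11.6 V > V_CE(sat) ≈ 0.2 V, the transistor is in the active region as assumed.

I_C ≈ 0.77 mA, V_CE ≈ 12 V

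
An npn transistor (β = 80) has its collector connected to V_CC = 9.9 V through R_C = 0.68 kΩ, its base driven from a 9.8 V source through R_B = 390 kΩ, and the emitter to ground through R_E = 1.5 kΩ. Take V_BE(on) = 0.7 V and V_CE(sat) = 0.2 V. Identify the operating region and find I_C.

active; I_C ≈ 1.4 mA

Assume active. Base-emitter loop: I_B = (V_BB − V_BE)/(R_B + (β+1)R_E) = (9.8 − 0.7)/(390 + 81×1.5) = 0.0178 mA.
I_C = β·I_B = 80×0.0178 = 1.42 mA.
V_CE = V_CC − I_C·R_C − I_E·R_E = 9.9 − 1.42×0.68 − 1.44×1.5 = 6.77 V > V_CE(sat), so the active-region assumption holds.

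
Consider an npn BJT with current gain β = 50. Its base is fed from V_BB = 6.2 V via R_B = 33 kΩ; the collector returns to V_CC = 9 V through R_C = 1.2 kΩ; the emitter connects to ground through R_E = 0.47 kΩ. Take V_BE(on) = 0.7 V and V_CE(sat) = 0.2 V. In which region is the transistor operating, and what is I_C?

Assume active. Base-emitter loop: I_B = (V_BB − V_BE)/(R_B + (β+1)R_E) = (6.2 − 0.7)/(33 + 51×0.47) = 0.0965 mA.
I_C = β·I_B = 50×0.0965 = 4.83 mA.
V_CE = V_CC − I_C·R_C − I_E·R_E = 9 − 4.83×1.2 − 4.92×0.47 = 0.893 V > V_CE(sat), so the active-region assumption holds.

active; I_C ≈ 4.8 mA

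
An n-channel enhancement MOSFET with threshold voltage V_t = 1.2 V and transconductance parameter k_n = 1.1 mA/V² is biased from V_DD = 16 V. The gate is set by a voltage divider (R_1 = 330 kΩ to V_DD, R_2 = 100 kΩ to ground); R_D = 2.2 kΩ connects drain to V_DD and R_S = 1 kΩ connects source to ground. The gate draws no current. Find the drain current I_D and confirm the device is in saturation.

V_G = V_DD·R_2/(R_1+R_2) = 16×100/430 = 3.72 V.
Assume saturation: I_D = (k_n/2)(V_GS − V_t)² with V_GS = V_G − I_D·R_S = 3.72 − 1·I_D.
Substituting gives 0.55·I_D² − 3.77·I_D + 3.5 = 0, with roots I_D = 1.1 or 5.76 mA.
The root I_D = 5.76 mA gives V_GS = -2.04 V ≤ V_t, so take I_D = 1.1 mA.
Then V_GS = 2.62 V and V_DS = V_DD − I_D(R_D+R_S) = 16 − 1.1×3.2 = 12.5 V.
Saturation requires V_DS ≥ V_GS − V_t = 1.42 V; 12.5 ≥ 1.42 ✓.

I_D ≈ 1.1 mA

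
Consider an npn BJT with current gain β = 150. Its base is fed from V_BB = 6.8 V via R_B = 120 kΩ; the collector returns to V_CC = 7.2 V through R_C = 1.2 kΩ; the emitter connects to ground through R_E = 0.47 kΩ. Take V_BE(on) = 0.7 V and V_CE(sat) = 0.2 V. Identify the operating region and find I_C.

Assume active: I_B = (6.8 − 0.7)/(120 + 151×0.47) = 0.0319 mA, I_C = β·I_B = 4.79 mA.
Then V_CE = 7.2 − 4.79×1.2 − 4.82×0.47 = -0.817 V < 0.2 V — the active assumption fails.
Re-solve with V_CE = 0.2 V. KCL at the emitter: V_E/R_E = (V_BB−0.7−V_E)/R_B + (V_CC−0.2−V_E)/R_C, giving V_E = 1.98 V.
I_C = (V_CC − 0.2 − V_E)/R_C = (7 − 1.98)/1.2 = 4.18 mA.
Check: I_B = (6.1 − 1.98)/120 = 0.0343 mA, and β·I_B = 5.15 mA > I_C, confirming saturation.

saturation; I_C ≈ 4.2 mA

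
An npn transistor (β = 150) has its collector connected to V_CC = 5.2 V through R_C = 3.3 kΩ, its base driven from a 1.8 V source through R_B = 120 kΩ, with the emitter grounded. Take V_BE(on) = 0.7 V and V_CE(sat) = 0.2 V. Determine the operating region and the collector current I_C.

active; I_C ≈ 1.4 mA

Assume active. Base-emitter loop: I_B = (V_BB − V_BE)/R_B = (1.8 − 0.7)/120 = 0.00917 mA.
I_C = β·I_B = 150×0.00917 = 1.38 mA.
V_CE = V_CC − I_C·R_C = 5.2 − 1.38×3.3 = 0.663 V > V_CE(sat), so the active-region assumption holds.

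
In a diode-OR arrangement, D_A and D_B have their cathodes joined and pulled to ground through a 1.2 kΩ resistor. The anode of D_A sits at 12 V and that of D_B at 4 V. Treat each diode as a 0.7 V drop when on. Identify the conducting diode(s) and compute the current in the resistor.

Assume both conduct. Then node N would need to be at both 12−0.7 = 11.3 V and 4−0.7 = 3.3 V, which is impossible.
Assume only D_A conducts: V_N = 12 − 0.7 = 11.3 V, so I_R = 11.3/1.2 = 9.42 mA.
Check D_B: its anode-to-cathode voltage is 4 − 11.3 = -7.3 V < 0.7 V, so it is off. The assumption is consistent.

Only D_A conducts; I_R ≈ 9.4 mA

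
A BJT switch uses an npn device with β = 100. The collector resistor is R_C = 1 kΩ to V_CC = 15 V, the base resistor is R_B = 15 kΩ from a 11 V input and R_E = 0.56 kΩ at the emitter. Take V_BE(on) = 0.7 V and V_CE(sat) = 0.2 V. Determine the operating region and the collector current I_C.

Assume active: I_B = (11 − 0.7)/(15 + 101×0.56) = 0.144 mA, I_C = β·I_B = 14.4 mA.
Then V_CE = 15 − 14.4×1 − 14.5×0.56 = -7.53 V < 0.2 V — the active assumption fails.
Re-solve with V_CE = 0.2 V. KCL at the emitter: V_E/R_E = (V_BB−0.7−V_E)/R_B + (V_CC−0.2−V_E)/R_C, giving V_E = 5.43 V.
I_C = (V_CC − 0.2 − V_E)/R_C = (14.8 − 5.43)/1 = 9.37 mA.
Check: I_B = (10.3 − 5.43)/15 = 0.325 mA, and β·I_B = 32.5 mA > I_C, confirming saturation.

saturation; I_C ≈ 9.4 mA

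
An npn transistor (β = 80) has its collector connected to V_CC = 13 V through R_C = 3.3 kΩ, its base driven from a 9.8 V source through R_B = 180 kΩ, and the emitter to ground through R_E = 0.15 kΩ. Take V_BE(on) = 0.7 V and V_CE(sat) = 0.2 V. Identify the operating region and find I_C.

saturation; I_C ≈ 3.7 mA

Assume active: I_B = (9.8 − 0.7)/(180 + 81×0.15) = 0.0474 mA, I_C = β·I_B = 3.79 mA.
Then V_CE = 13 − 3.79×3.3 − 3.84×0.15 = -0.0781 V < 0.2 V — the active assumption fails.
Re-solve with V_CE = 0.2 V. KCL at the emitter: V_E/R_E = (V_BB−0.7−V_E)/R_B + (V_CC−0.2−V_E)/R_C, giving V_E = 0.563 V.
I_C = (V_CC − 0.2 − V_E)/R_C = (12.8 − 0.563)/3.3 = 3.71 mA.
Check: I_B = (9.1 − 0.563)/180 = 0.0474 mA, and β·I_B = 3.79 mA > I_C, confirming saturation.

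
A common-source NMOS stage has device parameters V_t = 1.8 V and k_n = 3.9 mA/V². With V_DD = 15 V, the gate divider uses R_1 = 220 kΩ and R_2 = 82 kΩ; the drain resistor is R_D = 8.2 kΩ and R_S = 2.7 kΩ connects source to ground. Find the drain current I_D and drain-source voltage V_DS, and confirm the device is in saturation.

V_G = V_DD·R_2/(R_1+R_2) = 15×82/302 = 4.07 V.
Assume saturation: I_D = (k_n/2)(V_GS − V_t)² with V_GS = V_G − I_D·R_S = 4.07 − 2.7·I_D.
Substituting gives 14.2·I_D² − 24.9·I_D + 10.1 = 0, with roots I_D = 0.631 or 1.12 mA.
The root I_D = 1.12 mA gives V_GS = 1.04 V ≤ V_t, so take I_D = 0.631 mA.
Then V_GS = 2.37 V and V_DS = V_DD − I_D(R_D+R_S) = 15 − 0.631×10.9 = 8.12 V.
Saturation requires V_DS ≥ V_GS − V_t = 0.569 V; 8.12 ≥ 0.569 ✓.

I_D ≈ 0.63 mA, V_DS ≈ 8.1 V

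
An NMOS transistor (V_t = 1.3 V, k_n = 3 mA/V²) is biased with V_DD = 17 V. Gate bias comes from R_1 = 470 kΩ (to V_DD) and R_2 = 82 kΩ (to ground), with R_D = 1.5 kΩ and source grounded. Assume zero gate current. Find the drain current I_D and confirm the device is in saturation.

V_G = V_DD·R_2/(R_1+R_2) = 17×82/552 = 2.53 V. With the source grounded, V_GS = V_G = 2.53 V.
Assume saturation: I_D = (k_n/2)(V_GS − V_t)² = (3/2)×(2.53 − 1.3)² = 1.5×1.23² = 2.25 mA.
V_DS = V_DD − I_D·R_D = 17 − 2.25×1.5 = 13.6 V.
Saturation requires V_DS ≥ V_GS − V_t = 1.23 V; 13.6 ≥ 1.23 ✓.

I_D ≈ 2.3 mA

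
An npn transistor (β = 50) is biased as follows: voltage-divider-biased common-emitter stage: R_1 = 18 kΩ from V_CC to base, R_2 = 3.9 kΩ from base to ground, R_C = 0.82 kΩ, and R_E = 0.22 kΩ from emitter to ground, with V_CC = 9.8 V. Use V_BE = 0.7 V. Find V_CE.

V_CE ≈ 6 V

Thevenize the base divider: V_Th = V_CC·R_2/(R_1+R_2) = 9.8×3.9/21.9 = 1.75 V, R_Th = R_1‖R_2 = 3.21 kΩ.
Base-emitter loop: V_Th = I_B·R_Th + V_BE + (β+1)I_B·R_E, so I_B = (1.75 − 0.7) / (3.21 + 51×0.22) = 0.0725 mA.
I_C = β·I_B = 50×0.0725 = 3.62 mA, and I_E = (β+1)I_B = 3.7 mA.
V_CE = V_CC − I_C·R_C − I_E·R_E = 9.8 − 3.62×0.82 − 3.7×0.22 = 6.02 V.
V_CE = 6.02 V > 0.2 V confirms active-region operation.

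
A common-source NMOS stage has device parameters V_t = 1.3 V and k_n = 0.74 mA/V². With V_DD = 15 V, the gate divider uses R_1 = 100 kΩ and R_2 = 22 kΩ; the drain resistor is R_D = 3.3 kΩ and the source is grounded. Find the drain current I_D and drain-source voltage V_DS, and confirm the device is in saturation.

I_D ≈ 0.73 mA, V_DS ≈ 13 V

V_G = V_DD·R_2/(R_1+R_2) = 15×22/122 = 2.7 V. With the source grounded, V_GS = V_G = 2.7 V.
Assume saturation: I_D = (k_n/2)(V_GS − V_t)² = (0.74/2)×(2.7 − 1.3)² = 0.37×1.4² = 0.73 mA.
V_DS = V_DD − I_D·R_D = 15 − 0.73×3.3 = 12.6 V.
Saturation requires V_DS ≥ V_GS − V_t = 1.4 V; 12.6 ≥ 1.4 ✓.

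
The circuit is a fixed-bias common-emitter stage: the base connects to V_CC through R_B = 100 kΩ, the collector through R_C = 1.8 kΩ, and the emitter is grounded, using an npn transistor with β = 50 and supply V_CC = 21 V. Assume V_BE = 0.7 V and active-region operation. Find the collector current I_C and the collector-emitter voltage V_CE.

I_C ≈ 10 mA, V_CE ≈ 2.7 V

Base loop: V_CC = I_B·R_B + V_BE, so I_B = (21 − 0.7)/100 kΩ = 0.203 mA.
In the active region I_C = β·I_B = 50 × 0.203 = 10.2 mA.
Collector loop: V_CE = V_CC − I_C·R_C = 21 − 10.2×1.8 = 2.73 V.
Since V_CE = 2.73 V > V_CE(sat) ≈ 0.2 V, the transistor is in the active region as assumed.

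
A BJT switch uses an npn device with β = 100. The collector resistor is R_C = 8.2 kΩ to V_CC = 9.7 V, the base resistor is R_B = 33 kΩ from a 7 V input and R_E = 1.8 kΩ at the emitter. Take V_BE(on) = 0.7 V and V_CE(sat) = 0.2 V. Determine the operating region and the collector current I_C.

saturation; I_C ≈ 0.93 mA

Assume active: I_B = (7 − 0.7)/(33 + 101×1.8) = 0.0293 mA, I_C = β·I_B = 2.93 mA.
Then V_CE = 9.7 − 2.93×8.2 − 2.96×1.8 = -19.7 V < 0.2 V — the active assumption fails.
Re-solve with V_CE = 0.2 V. KCL at the emitter: V_E/R_E = (V_BB−0.7−V_E)/R_B + (V_CC−0.2−V_E)/R_C, giving V_E = 1.91 V.
I_C = (V_CC − 0.2 − V_E)/R_C = (9.5 − 1.91)/8.2 = 0.926 mA.
Check: I_B = (6.3 − 1.91)/33 = 0.133 mA, and β·I_B = 13.3 mA > I_C, confirming saturation.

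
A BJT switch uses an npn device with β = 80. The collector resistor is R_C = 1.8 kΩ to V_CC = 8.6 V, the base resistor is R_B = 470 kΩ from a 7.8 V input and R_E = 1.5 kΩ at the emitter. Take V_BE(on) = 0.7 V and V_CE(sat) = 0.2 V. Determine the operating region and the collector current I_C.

Assume active. Base-emitter loop: I_B = (V_BB − V_BE)/(R_B + (β+1)R_E) = (7.8 − 0.7)/(470 + 81×1.5) = 0.012 mA.
I_C = β·I_B = 80×0.012 = 0.96 mA.
V_CE = V_CC − I_C·R_C − I_E·R_E = 8.6 − 0.96×1.8 − 0.972×1.5 = 5.41 V > V_CE(sat), so the active-region assumption holds.

active; I_C ≈ 0.96 mA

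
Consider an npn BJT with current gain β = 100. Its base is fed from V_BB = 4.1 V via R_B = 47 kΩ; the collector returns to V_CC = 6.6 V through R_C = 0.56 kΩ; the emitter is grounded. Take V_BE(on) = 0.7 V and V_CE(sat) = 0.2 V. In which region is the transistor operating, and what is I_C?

active; I_C ≈ 7.2 mA

Assume active. Base-emitter loop: I_B = (V_BB − V_BE)/R_B = (4.1 − 0.7)/47 = 0.0723 mA.
I_C = β·I_B = 100×0.0723 = 7.23 mA.
V_CE = V_CC − I_C·R_C = 6.6 − 7.23×0.56 = 2.55 V > V_CE(sat), so the active-region assumption holds.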